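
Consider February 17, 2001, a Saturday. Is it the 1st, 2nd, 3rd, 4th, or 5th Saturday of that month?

3rd

Day 17 falls in week ⌈17/7⌉ of the month.
Days 1–7 hold the 1st Saturday, 8–14 the 2nd, 15–21 the 3rd, 22–28 the 4th, 29–31 the 5th.
17 is in the range for the 3rd.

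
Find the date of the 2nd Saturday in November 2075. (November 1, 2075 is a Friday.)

November 2075 begins on a Friday, so the first Saturday is November 2 (1 day later).
The 2nd Saturday is 1 weeks later: 2 + 7 = 9.

2075-11-09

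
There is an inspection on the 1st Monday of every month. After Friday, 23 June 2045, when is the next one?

3 July 2045

June 2045 starts on a Thursday, so its 1st Monday is 5 June 2045 (4 days in).
That is not after 23 June 2045, so look at July 2045.
July 2045 starts on a Saturday, so its 1st Monday is 3 July 2045 (2 days in).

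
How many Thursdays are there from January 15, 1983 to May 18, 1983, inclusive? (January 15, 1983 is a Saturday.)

January 15, 1983 is a Saturday; the first Thursday on or after it is January 20, 1983 (5 days later).
From January 20, 1983 to May 18, 1983: 11 + 28 + 31 + 30 + 18 = 118 days (rest of January, February, March, April, May).
118 ÷ 7 = 16 full weeks with remainder 6, so 16 more Thursdays after the first → 17.

17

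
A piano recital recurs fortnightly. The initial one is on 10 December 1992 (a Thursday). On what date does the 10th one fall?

15 April 1993

The 10th occurrence is 9 intervals after the first: 9 × 14 = 126 days after 10 December 1992.
December has 31 days — 21 days to the end of December leaves 105.
January has 31 days (74 left).
February has 28 days (46 left).
March has 31 days (15 left).
15 days into April → 15 April 1993.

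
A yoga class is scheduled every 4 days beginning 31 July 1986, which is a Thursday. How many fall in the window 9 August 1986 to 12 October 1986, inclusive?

16

Occurrences land 4·i days after 31 July 1986 for i = 0, 1, 2, …
9 August 1986 is 9 days after the start; 9 ÷ 4 = 2 remainder 1; since the remainder is 1, round up to i = 3. First occurrence in the window: #4 on 12 August 1986 (3×4 = 12 days in).
12 October 1986 is 73 days after the start; 73 ÷ 4 = 18 remainder 1. Last occurrence in the window: #19 on 11 October 1986.
Occurrences #4 through #19: 16 in total.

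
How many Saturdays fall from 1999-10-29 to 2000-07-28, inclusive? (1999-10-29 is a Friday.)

1999-10-29 is a Friday; the first Saturday on or after it is 1999-10-30 (1 day later).
From 1999-10-30 to 2000-07-28: 1 + 30 + 31 + 31 + 29 + 31 + 30 + 31 + 30 + 28 = 272 days (rest of October, November, December, January, February, March, April, May, June, July).
272 ÷ 7 = 38 full weeks with remainder 6, so 38 more Saturdays after the first → 39.

39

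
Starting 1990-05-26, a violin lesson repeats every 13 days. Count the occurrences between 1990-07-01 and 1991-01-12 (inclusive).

Occurrences land 13·i days after 1990-05-26 for i = 0, 1, 2, …
1990-07-01 is 36 days after the start; 36 ÷ 13 = 2 remainder 10; since the remainder is 10, round up to i = 3. First occurrence in the window: #4 on 1990-07-04 (3×13 = 39 days in).
1991-01-12 is 231 days after the start; 231 ÷ 13 = 17 remainder 10. Last occurrence in the window: #18 on 1991-01-02.
Occurrences #4 through #18: 15 in total.

15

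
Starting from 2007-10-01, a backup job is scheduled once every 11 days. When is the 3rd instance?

The 3rd occurrence is 2 intervals after the first: 2 × 11 = 22 days after 2007-10-01.
22 days later is 2007-10-23.

2007-10-23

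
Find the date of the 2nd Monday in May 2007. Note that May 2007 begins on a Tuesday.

May 14, 2007

May 2007 begins on a Tuesday, so the first Monday is May 7 (6 days later).
The 2nd Monday is 1 weeks later: 7 + 7 = 14.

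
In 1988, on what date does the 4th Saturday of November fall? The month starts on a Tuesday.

November 1988 begins on a Tuesday, so the first Saturday is November 5 (4 days later).
The 4th Saturday is 3 weeks later: 5 + 21 = 26.

26 November 1988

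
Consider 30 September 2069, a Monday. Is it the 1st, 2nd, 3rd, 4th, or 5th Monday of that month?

5th

Day 30 falls in week ⌈30/7⌉ of the month.
Days 1–7 hold the 1st Monday, 8–14 the 2nd, 15–21 the 3rd, 22–28 the 4th, 29–31 the 5th.
30 is in the range for the 5th.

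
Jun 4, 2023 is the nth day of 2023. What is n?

Days in months before Jun: 31 + 28 + 31 + 30 + 31 = 151.
Plus 4 days into Jun → day 155.

155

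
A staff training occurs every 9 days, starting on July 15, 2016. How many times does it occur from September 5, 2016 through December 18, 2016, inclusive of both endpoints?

12

Occurrences land 9·i days after July 15, 2016 for i = 0, 1, 2, …
September 5, 2016 is 52 days after the start; 52 ÷ 9 = 5 remainder 7; since the remainder is 7, round up to i = 6. First occurrence in the window: #7 on September 7, 2016 (6×9 = 54 days in).
December 18, 2016 is 156 days after the start; 156 ÷ 9 = 17 remainder 3. Last occurrence in the window: #18 on December 15, 2016.
Occurrences #7 through #18: 12 in total.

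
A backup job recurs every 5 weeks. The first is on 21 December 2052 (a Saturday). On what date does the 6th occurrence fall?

14 June 2053

The 6th occurrence is 5 intervals after the first: 5 × 35 = 175 days after 21 December 2052.
December has 31 days — 10 days to the end of December leaves 165.
January has 31 days (134 left).
February has 28 days (106 left).
March has 31 days (75 left).
April has 30 days (45 left).
May has 31 days (14 left).
14 days into June → 14 June 2053.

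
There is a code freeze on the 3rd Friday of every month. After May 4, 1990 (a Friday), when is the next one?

May 1990 starts on a Tuesday; its first Friday is the 4th, so the 3rd Friday is the 18th — May 18, 1990.
May 18, 1990 is after May 4, 1990, so that is the next one.

May 18, 1990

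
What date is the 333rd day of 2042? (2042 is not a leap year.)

January has 31 days (333 − 31 = 302 remain).
February has 28 days (302 − 28 = 274 remain).
March has 31 days (274 − 31 = 243 remain).
April has 30 days (243 − 30 = 213 remain).
May has 31 days (213 − 31 = 182 remain).
June has 30 days (182 − 30 = 152 remain).
July has 31 days (152 − 31 = 121 remain).
August has 31 days (121 − 31 = 90 remain).
September has 30 days (90 − 30 = 60 remain).
October has 31 days (60 − 31 = 29 remain).
29 into November → November 29.

29 November 2042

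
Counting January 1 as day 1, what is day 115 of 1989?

April 25, 1989

January has 31 days (115 − 31 = 84 remain).
February has 28 days (84 − 28 = 56 remain).
March has 31 days (56 − 31 = 25 remain).
25 into April → April 25.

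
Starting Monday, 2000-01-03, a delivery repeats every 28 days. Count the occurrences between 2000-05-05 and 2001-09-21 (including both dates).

Occurrences land 28·i days after 2000-01-03 for i = 0, 1, 2, …
2000-05-05 is 123 days after the start; 123 ÷ 28 = 4 remainder 11; since the remainder is 11, round up to i = 5. First occurrence in the window: #6 on 2000-05-22 (5×28 = 140 days in).
2001-09-21 is 627 days after the start; 627 ÷ 28 = 22 remainder 11. Last occurrence in the window: #23 on 2001-09-10.
Occurrences #6 through #23: 18 in total.

18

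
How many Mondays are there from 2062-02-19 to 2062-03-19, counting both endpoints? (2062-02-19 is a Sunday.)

4

2062-02-19 is a Sunday; the first Monday on or after it is 2062-02-20 (1 day later).
From 2062-02-20 to 2062-03-19: 8 + 19 = 27 days (rest of February, March).
27 ÷ 7 = 3 full weeks with remainder 6, so 3 more Mondays after the first → 4.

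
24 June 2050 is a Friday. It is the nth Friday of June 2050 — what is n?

Day 24 falls in week ⌈24/7⌉ of the month.
Days 1–7 hold the 1st Friday, 8–14 the 2nd, 15–21 the 3rd, 22–28 the 4th, 29–31 the 5th.
24 is in the range for the 4th.

4th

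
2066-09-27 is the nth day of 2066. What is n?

270

Days in months before September: 31 + 28 + 31 + 30 + 31 + 30 + 31 + 31 = 243.
Plus 27 days into September → day 270.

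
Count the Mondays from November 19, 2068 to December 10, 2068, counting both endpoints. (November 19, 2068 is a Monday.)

November 19, 2068 is a Monday; the first Monday on or after it is November 19, 2068.
From November 19, 2068 to December 10, 2068: 11 + 10 = 21 days (rest of November, December).
21 ÷ 7 = 3 full weeks with remainder 0, so 3 more Mondays after the first → 4.

4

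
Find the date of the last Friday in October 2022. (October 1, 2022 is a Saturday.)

October 2022 begins on a Saturday, so the first Friday is October 7 (6 days later).
October 2022 has 31 days. Adding weeks: 7, 14, 21, 28 — the last one ≤ 31 is the 28th.

October 28, 2022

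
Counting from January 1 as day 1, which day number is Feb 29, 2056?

Days in months before Feb: 31 = 31.
Plus 29 days into Feb → day 60.

60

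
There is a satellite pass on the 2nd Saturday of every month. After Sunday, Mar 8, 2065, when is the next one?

Mar 2065 starts on a Sunday; its first Saturday is the 7th, so the 2nd Saturday is the 14th — Mar 14, 2065.
Mar 14, 2065 is after Mar 8, 2065, so that is the next one.

Mar 14, 2065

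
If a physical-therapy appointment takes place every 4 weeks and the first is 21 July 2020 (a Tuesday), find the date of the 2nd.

18 August 2020

The 2nd occurrence is 1 interval after the first: 1 × 28 = 28 days after 21 July 2020.
July has 31 days — 10 days to the end of July leaves 18.
18 days into August → 18 August 2020.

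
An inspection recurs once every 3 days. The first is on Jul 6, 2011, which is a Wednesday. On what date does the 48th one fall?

The 48th occurrence is 47 intervals after the first: 47 × 3 = 141 days after Jul 6, 2011.
Jul has 31 days — 25 days to the end of Jul leaves 116.
Aug has 31 days (85 left).
Sep has 30 days (55 left).
Oct has 31 days (24 left).
24 days into Nov → Nov 24, 2011.

Nov 24, 2011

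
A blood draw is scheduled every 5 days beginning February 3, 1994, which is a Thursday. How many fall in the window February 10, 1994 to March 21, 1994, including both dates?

8

Occurrences land 5·i days after February 3, 1994 for i = 0, 1, 2, …
February 10, 1994 is 7 days after the start; 7 ÷ 5 = 1 remainder 2; since the remainder is 2, round up to i = 2. First occurrence in the window: #3 on February 13, 1994 (2×5 = 10 days in).
March 21, 1994 is 46 days after the start; 46 ÷ 5 = 9 remainder 1. Last occurrence in the window: #10 on March 20, 1994.
Occurrences #3 through #10: 8 in total.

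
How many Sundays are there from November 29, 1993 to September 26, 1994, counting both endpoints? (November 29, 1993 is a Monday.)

43

November 29, 1993 is a Monday; the first Sunday on or after it is December 5, 1993 (6 days later).
From December 5, 1993 to September 26, 1994: 26 + 31 + 28 + 31 + 30 + 31 + 30 + 31 + 31 + 26 = 295 days (rest of December, January, February, March, April, May, June, July, August, September).
295 ÷ 7 = 42 full weeks with remainder 1, so 42 more Sundays after the first → 43.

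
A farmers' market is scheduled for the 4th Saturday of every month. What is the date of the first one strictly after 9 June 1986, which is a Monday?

June 1986 starts on a Sunday; its first Saturday is the 7th, so the 4th Saturday is the 28th — 28 June 1986.
28 June 1986 is after 9 June 1986, so that is the next one.

28 June 1986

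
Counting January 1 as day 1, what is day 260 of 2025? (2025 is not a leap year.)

January has 31 days (260 − 31 = 229 remain).
February has 28 days (229 − 28 = 201 remain).
March has 31 days (201 − 31 = 170 remain).
April has 30 days (170 − 30 = 140 remain).
May has 31 days (140 − 31 = 109 remain).
June has 30 days (109 − 30 = 79 remain).
July has 31 days (79 − 31 = 48 remain).
August has 31 days (48 − 31 = 17 remain).
17 into September → September 17.

September 17, 2025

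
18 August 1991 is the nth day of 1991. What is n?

Days in months before August: 31 + 28 + 31 + 30 + 31 + 30 + 31 = 212.
Plus 18 days into August → day 230.

230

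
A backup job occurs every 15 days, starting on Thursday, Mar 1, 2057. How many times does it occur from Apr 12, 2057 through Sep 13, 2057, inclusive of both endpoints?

11

Occurrences land 15·i days after Mar 1, 2057 for i = 0, 1, 2, …
Apr 12, 2057 is 42 days after the start; 42 ÷ 15 = 2 remainder 12; since the remainder is 12, round up to i = 3. First occurrence in the window: #4 on Apr 15, 2057 (3×15 = 45 days in).
Sep 13, 2057 is 196 days after the start; 196 ÷ 15 = 13 remainder 1. Last occurrence in the window: #14 on Sep 12, 2057.
Occurrences #4 through #14: 11 in total.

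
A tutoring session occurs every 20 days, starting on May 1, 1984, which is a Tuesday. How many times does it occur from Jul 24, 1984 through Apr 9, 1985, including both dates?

13

Occurrences land 20·i days after May 1, 1984 for i = 0, 1, 2, …
Jul 24, 1984 is 84 days after the start; 84 ÷ 20 = 4 remainder 4; since the remainder is 4, round up to i = 5. First occurrence in the window: #6 on Aug 9, 1984 (5×20 = 100 days in).
Apr 9, 1985 is 343 days after the start; 343 ÷ 20 = 17 remainder 3. Last occurrence in the window: #18 on Apr 6, 1985.
Occurrences #6 through #18: 13 in total.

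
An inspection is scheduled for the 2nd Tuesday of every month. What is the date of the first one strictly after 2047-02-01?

2047-02-12

February 2047 starts on a Friday; its first Tuesday is the 5th, so the 2nd Tuesday is the 12th — 2047-02-12.
2047-02-12 is after 2047-02-01, so that is the next one.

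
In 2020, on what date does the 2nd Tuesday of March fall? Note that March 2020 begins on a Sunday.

March 2020 begins on a Sunday, so the first Tuesday is March 3 (2 days later).
The 2nd Tuesday is 1 weeks later: 3 + 7 = 10.

10 March 2020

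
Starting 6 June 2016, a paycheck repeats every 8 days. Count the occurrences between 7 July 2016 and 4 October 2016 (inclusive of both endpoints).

12

Occurrences land 8·i days after 6 June 2016 for i = 0, 1, 2, …
7 July 2016 is 31 days after the start; 31 ÷ 8 = 3 remainder 7; since the remainder is 7, round up to i = 4. First occurrence in the window: #5 on 8 July 2016 (4×8 = 32 days in).
4 October 2016 is 120 days after the start; 120 ÷ 8 = 15 remainder 0. Last occurrence in the window: #16 on 4 October 2016.
Occurrences #5 through #16: 12 in total.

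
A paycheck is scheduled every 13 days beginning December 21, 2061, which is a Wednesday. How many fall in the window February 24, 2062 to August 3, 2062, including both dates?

Occurrences land 13·i days after December 21, 2061 for i = 0, 1, 2, …
February 24, 2062 is 65 days after the start; 65 ÷ 13 = 5 remainder 0. First occurrence in the window: #6 on February 24, 2062 (5×13 = 65 days in).
August 3, 2062 is 225 days after the start; 225 ÷ 13 = 17 remainder 4. Last occurrence in the window: #18 on July 30, 2062.
Occurrences #6 through #18: 13 in total.

13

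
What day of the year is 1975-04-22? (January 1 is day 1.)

112

Days in months before April: 31 + 28 + 31 = 90.
Plus 22 days into April → day 112.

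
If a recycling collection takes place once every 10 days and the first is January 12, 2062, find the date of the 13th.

May 12, 2062

The 13th occurrence is 12 intervals after the first: 12 × 10 = 120 days after January 12, 2062.
January has 31 days — 19 days to the end of January leaves 101.
February has 28 days (73 left).
March has 31 days (42 left).
April has 30 days (12 left).
12 days into May → May 12, 2062.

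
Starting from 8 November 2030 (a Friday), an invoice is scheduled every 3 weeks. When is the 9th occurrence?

25 April 2031

The 9th occurrence is 8 intervals after the first: 8 × 21 = 168 days after 8 November 2030.
November has 30 days — 22 days to the end of November leaves 146.
December has 31 days (115 left).
January has 31 days (84 left).
February has 28 days (56 left).
March has 31 days (25 left).
25 days into April → 25 April 2031.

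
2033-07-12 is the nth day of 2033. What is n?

Days in months before July: 31 + 28 + 31 + 30 + 31 + 30 = 181.
Plus 12 days into July → day 193.

193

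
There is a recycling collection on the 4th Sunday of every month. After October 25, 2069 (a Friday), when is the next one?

October 27, 2069

October 2069 starts on a Tuesday; its first Sunday is the 6th, so the 4th Sunday is the 27th — October 27, 2069.
October 27, 2069 is after October 25, 2069, so that is the next one.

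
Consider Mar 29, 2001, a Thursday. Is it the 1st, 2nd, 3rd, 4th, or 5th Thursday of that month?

Day 29 falls in week ⌈29/7⌉ of the month.
Days 1–7 hold the 1st Thursday, 8–14 the 2nd, 15–21 the 3rd, 22–28 the 4th, 29–31 the 5th.
29 is in the range for the 5th.

5th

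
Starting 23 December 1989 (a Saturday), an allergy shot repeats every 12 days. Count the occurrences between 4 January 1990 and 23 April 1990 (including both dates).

Occurrences land 12·i days after 23 December 1989 for i = 0, 1, 2, …
4 January 1990 is 12 days after the start; 12 ÷ 12 = 1 remainder 0. First occurrence in the window: #2 on 4 January 1990 (1×12 = 12 days in).
23 April 1990 is 121 days after the start; 121 ÷ 12 = 10 remainder 1. Last occurrence in the window: #11 on 22 April 1990.
Occurrences #2 through #11: 10 in total.

10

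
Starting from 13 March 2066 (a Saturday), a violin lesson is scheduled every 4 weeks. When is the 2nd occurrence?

10 April 2066

The 2nd occurrence is 1 interval after the first: 1 × 28 = 28 days after 13 March 2066.
March has 31 days — 18 days to the end of March leaves 10.
10 days into April → 10 April 2066.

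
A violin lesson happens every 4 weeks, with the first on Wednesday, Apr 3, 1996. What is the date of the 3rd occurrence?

The 3rd occurrence is 2 intervals after the first: 2 × 28 = 56 days after Apr 3, 1996.
Apr has 30 days — 27 days to the end of Apr leaves 29.
29 days into May → May 29, 1996.

May 29, 1996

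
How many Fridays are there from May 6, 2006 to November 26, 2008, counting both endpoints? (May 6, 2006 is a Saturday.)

May 6, 2006 is a Saturday; the first Friday on or after it is May 12, 2006 (6 days later).
From May 12, 2006 to November 26, 2008: 233 + 365 + 331 = 929 days (rest of 2006, 2007, to November 26, 2008 in 2008).
929 ÷ 7 = 132 full weeks with remainder 5, so 132 more Fridays after the first → 133.

133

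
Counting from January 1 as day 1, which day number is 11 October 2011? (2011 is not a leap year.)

284

Days in months before October: 31 + 28 + 31 + 30 + 31 + 30 + 31 + 31 + 30 = 273.
Plus 11 days into October → day 284.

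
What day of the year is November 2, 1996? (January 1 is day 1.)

Days in months before November: 31 + 29 + 31 + 30 + 31 + 30 + 31 + 31 + 30 + 31 = 305.
Plus 2 days into November → day 307.

307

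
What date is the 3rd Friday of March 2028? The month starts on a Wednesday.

March 2028 begins on a Wednesday, so the first Friday is March 3 (2 days later).
The 3rd Friday is 2 weeks later: 3 + 14 = 17.

2028-03-17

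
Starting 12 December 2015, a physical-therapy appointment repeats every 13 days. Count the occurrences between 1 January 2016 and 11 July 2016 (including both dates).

Occurrences land 13·i days after 12 December 2015 for i = 0, 1, 2, …
1 January 2016 is 20 days after the start; 20 ÷ 13 = 1 remainder 7; since the remainder is 7, round up to i = 2. First occurrence in the window: #3 on 7 January 2016 (2×13 = 26 days in).
11 July 2016 is 212 days after the start; 212 ÷ 13 = 16 remainder 4. Last occurrence in the window: #17 on 7 July 2016.
Occurrences #3 through #17: 15 in total.

15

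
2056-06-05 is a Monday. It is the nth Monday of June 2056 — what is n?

1st

Day 5 falls in week ⌈5/7⌉ of the month.
Days 1–7 hold the 1st Monday, 8–14 the 2nd, 15–21 the 3rd, 22–28 the 4th, 29–31 the 5th.
5 is in the range for the 1st.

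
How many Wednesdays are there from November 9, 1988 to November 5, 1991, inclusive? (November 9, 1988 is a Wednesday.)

November 9, 1988 is a Wednesday; the first Wednesday on or after it is November 9, 1988.
From November 9, 1988 to November 5, 1991: 52 + 365 + 365 + 309 = 1091 days (rest of 1988, 1989, 1990, to November 5, 1991 in 1991).
1091 ÷ 7 = 155 full weeks with remainder 6, so 155 more Wednesdays after the first → 156.

156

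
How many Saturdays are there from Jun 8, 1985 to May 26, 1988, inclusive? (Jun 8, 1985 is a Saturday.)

155

Jun 8, 1985 is a Saturday; the first Saturday on or after it is Jun 8, 1985.
From Jun 8, 1985 to May 26, 1988: 206 + 365 + 365 + 147 = 1083 days (rest of 1985, 1986, 1987, to May 26, 1988 in 1988).
1083 ÷ 7 = 154 full weeks with remainder 5, so 154 more Saturdays after the first → 155.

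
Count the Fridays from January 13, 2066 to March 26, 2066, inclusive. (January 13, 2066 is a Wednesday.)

January 13, 2066 is a Wednesday; the first Friday on or after it is January 15, 2066 (2 days later).
From January 15, 2066 to March 26, 2066: 16 + 28 + 26 = 70 days (rest of January, February, March).
70 ÷ 7 = 10 full weeks with remainder 0, so 10 more Fridays after the first → 11.

11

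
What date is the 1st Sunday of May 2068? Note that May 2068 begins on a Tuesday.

6 May 2068

May 2068 begins on a Tuesday, so the first Sunday is May 6 (5 days later).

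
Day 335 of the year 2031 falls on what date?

January has 31 days (335 − 31 = 304 remain).
February has 28 days (304 − 28 = 276 remain).
March has 31 days (276 − 31 = 245 remain).
April has 30 days (245 − 30 = 215 remain).
May has 31 days (215 − 31 = 184 remain).
June has 30 days (184 − 30 = 154 remain).
July has 31 days (154 − 31 = 123 remain).
August has 31 days (123 − 31 = 92 remain).
September has 30 days (92 − 30 = 62 remain).
October has 31 days (62 − 31 = 31 remain).
November has 30 days (31 − 30 = 1 remain).
1 into December → December 1.

2031-12-01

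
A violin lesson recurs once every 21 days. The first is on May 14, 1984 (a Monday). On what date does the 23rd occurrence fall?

Aug 19, 1985

The 23rd occurrence is 22 intervals after the first: 22 × 21 = 462 days after May 14, 1984.
May has 31 days — 17 days to the end of May leaves 445.
From end of May to end of 1984 is 214 days (231 left).
Jan has 31 days (200 left).
Feb has 28 days (172 left).
Mar has 31 days (141 left).
Apr has 30 days (111 left).
May has 31 days (80 left).
Jun has 30 days (50 left).
Jul has 31 days (19 left).
19 days into Aug → Aug 19, 1985.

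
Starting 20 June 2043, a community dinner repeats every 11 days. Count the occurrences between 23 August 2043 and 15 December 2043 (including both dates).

11

Occurrences land 11·i days after 20 June 2043 for i = 0, 1, 2, …
23 August 2043 is 64 days after the start; 64 ÷ 11 = 5 remainder 9; since the remainder is 9, round up to i = 6. First occurrence in the window: #7 on 25 August 2043 (6×11 = 66 days in).
15 December 2043 is 178 days after the start; 178 ÷ 11 = 16 remainder 2. Last occurrence in the window: #17 on 13 December 2043.
Occurrences #7 through #17: 11 in total.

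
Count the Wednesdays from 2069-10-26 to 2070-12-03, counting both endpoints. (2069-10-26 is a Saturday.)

2069-10-26 is a Saturday; the first Wednesday on or after it is 2069-10-30 (4 days later).
From 2069-10-30 to 2070-12-03: 62 + 337 = 399 days (rest of 2069, to 2070-12-03 in 2070).
399 ÷ 7 = 57 full weeks with remainder 0, so 57 more Wednesdays after the first → 58.

58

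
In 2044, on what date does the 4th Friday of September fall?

The first Friday of September 2044 is September 2.
The 4th Friday is 3 weeks later: 2 + 21 = 23.

23 September 2044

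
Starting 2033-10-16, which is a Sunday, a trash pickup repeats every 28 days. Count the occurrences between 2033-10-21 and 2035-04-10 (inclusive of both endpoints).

19

Occurrences land 28·i days after 2033-10-16 for i = 0, 1, 2, …
2033-10-21 is 5 days after the start; 5 ÷ 28 = 0 remainder 5; since the remainder is 5, round up to i = 1. First occurrence in the window: #2 on 2033-11-13 (1×28 = 28 days in).
2035-04-10 is 541 days after the start; 541 ÷ 28 = 19 remainder 9. Last occurrence in the window: #20 on 2035-04-01.
Occurrences #2 through #20: 19 in total.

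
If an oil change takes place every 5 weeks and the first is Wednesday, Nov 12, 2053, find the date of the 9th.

Aug 19, 2054

The 9th occurrence is 8 intervals after the first: 8 × 35 = 280 days after Nov 12, 2053.
Nov has 30 days — 18 days to the end of Nov leaves 262.
Dec has 31 days (231 left).
Jan has 31 days (200 left).
Feb has 28 days (172 left).
Mar has 31 days (141 left).
Apr has 30 days (111 left).
May has 31 days (80 left).
Jun has 30 days (50 left).
Jul has 31 days (19 left).
19 days into Aug → Aug 19, 2054.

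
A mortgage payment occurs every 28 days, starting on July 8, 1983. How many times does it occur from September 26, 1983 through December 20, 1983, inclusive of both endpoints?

3

Occurrences land 28·i days after July 8, 1983 for i = 0, 1, 2, …
September 26, 1983 is 80 days after the start; 80 ÷ 28 = 2 remainder 24; since the remainder is 24, round up to i = 3. First occurrence in the window: #4 on September 30, 1983 (3×28 = 84 days in).
December 20, 1983 is 165 days after the start; 165 ÷ 28 = 5 remainder 25. Last occurrence in the window: #6 on November 25, 1983.
Occurrences #4 through #6: 3 in total.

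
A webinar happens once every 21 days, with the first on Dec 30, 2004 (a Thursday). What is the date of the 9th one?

Jun 16, 2005

The 9th occurrence is 8 intervals after the first: 8 × 21 = 168 days after Dec 30, 2004.
Dec has 31 days — 1 day to the end of Dec leaves 167.
Jan has 31 days (136 left).
Feb has 28 days (108 left).
Mar has 31 days (77 left).
Apr has 30 days (47 left).
May has 31 days (16 left).
16 days into Jun → Jun 16, 2005.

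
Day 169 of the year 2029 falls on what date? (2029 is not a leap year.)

18 June 2029

January has 31 days (169 − 31 = 138 remain).
February has 28 days (138 − 28 = 110 remain).
March has 31 days (110 − 31 = 79 remain).
April has 30 days (79 − 30 = 49 remain).
May has 31 days (49 − 31 = 18 remain).
18 into June → June 18.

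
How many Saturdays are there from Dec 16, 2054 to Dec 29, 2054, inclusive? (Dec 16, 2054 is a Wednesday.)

2

Dec 16, 2054 is a Wednesday; the first Saturday on or after it is Dec 19, 2054 (3 days later).
From Dec 19, 2054 to Dec 29, 2054 is 29 − 19 = 10 days.
10 ÷ 7 = 1 full weeks with remainder 3, so 1 more Saturdays after the first → 2.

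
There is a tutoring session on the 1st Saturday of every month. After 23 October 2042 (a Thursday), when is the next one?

October 2042 starts on a Wednesday, so its 1st Saturday is 4 October 2042 (3 days in).
That is not after 23 October 2042, so look at November 2042.
November 2042 starts on a Saturday, so its 1st Saturday is 1 November 2042.

1 November 2042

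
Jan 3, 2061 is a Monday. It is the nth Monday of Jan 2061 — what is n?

Day 3 falls in week ⌈3/7⌉ of the month.
Days 1–7 hold the 1st Monday, 8–14 the 2nd, 15–21 the 3rd, 22–28 the 4th, 29–31 the 5th.
3 is in the range for the 1st.

1st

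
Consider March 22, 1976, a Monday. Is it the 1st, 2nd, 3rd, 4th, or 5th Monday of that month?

4th

Day 22 falls in week ⌈22/7⌉ of the month.
Days 1–7 hold the 1st Monday, 8–14 the 2nd, 15–21 the 3rd, 22–28 the 4th, 29–31 the 5th.
22 is in the range for the 4th.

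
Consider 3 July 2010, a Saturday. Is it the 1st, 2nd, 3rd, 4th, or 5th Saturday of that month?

1st

Day 3 falls in week ⌈3/7⌉ of the month.
Days 1–7 hold the 1st Saturday, 8–14 the 2nd, 15–21 the 3rd, 22–28 the 4th, 29–31 the 5th.
3 is in the range for the 1st.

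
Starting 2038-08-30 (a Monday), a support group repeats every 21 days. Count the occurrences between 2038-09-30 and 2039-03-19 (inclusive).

8

Occurrences land 21·i days after 2038-08-30 for i = 0, 1, 2, …
2038-09-30 is 31 days after the start; 31 ÷ 21 = 1 remainder 10; since the remainder is 10, round up to i = 2. First occurrence in the window: #3 on 2038-10-11 (2×21 = 42 days in).
2039-03-19 is 201 days after the start; 201 ÷ 21 = 9 remainder 12. Last occurrence in the window: #10 on 2039-03-07.
Occurrences #3 through #10: 8 in total.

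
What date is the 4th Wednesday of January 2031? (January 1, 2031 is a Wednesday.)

January 2031 begins on a Wednesday, so the first Wednesday is January 1.
The 4th Wednesday is 3 weeks later: 1 + 21 = 22.

January 22, 2031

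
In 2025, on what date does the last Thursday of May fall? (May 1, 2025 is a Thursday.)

May 2025 begins on a Thursday, so the first Thursday is May 1.
May 2025 has 31 days. Adding weeks: 1, 8, 15, 22, 29 — the last one ≤ 31 is the 29th.

2025-05-29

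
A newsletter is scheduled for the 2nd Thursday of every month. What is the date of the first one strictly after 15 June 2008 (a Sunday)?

10 July 2008

June 2008 starts on a Sunday; its first Thursday is the 5th, so the 2nd Thursday is the 12th — 12 June 2008.
That is not after 15 June 2008, so look at July 2008.
July 2008 starts on a Tuesday; its first Thursday is the 3rd, so the 2nd Thursday is the 10th — 10 July 2008.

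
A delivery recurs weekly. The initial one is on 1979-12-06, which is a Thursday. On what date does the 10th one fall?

The 10th occurrence is 9 intervals after the first: 9 × 7 = 63 days after 1979-12-06.
December has 31 days — 25 days to the end of December leaves 38.
January has 31 days (7 left).
7 days into February → 1980-02-07.

1980-02-07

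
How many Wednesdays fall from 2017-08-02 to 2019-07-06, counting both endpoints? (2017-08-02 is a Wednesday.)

101

2017-08-02 is a Wednesday; the first Wednesday on or after it is 2017-08-02.
From 2017-08-02 to 2019-07-06: 151 + 365 + 187 = 703 days (rest of 2017, 2018, to 2019-07-06 in 2019).
703 ÷ 7 = 100 full weeks with remainder 3, so 100 more Wednesdays after the first → 101.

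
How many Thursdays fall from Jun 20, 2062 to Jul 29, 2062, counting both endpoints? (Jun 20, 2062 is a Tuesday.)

6

Jun 20, 2062 is a Tuesday; the first Thursday on or after it is Jun 22, 2062 (2 days later).
From Jun 22, 2062 to Jul 29, 2062: 8 + 29 = 37 days (rest of Jun, Jul).
37 ÷ 7 = 5 full weeks with remainder 2, so 5 more Thursdays after the first → 6.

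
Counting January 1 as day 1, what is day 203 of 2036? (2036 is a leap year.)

January has 31 days (203 − 31 = 172 remain).
February has 29 days (172 − 29 = 143 remain).
March has 31 days (143 − 31 = 112 remain).
April has 30 days (112 − 30 = 82 remain).
May has 31 days (82 − 31 = 51 remain).
June has 30 days (51 − 30 = 21 remain).
21 into July → July 21.

21 July 2036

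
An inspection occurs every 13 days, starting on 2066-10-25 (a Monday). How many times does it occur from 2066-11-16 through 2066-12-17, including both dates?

Occurrences land 13·i days after 2066-10-25 for i = 0, 1, 2, …
2066-11-16 is 22 days after the start; 22 ÷ 13 = 1 remainder 9; since the remainder is 9, round up to i = 2. First occurrence in the window: #3 on 2066-11-20 (2×13 = 26 days in).
2066-12-17 is 53 days after the start; 53 ÷ 13 = 4 remainder 1. Last occurrence in the window: #5 on 2066-12-16.
Occurrences #3 through #5: 3 in total.

3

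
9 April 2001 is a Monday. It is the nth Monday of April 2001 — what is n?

2nd

Day 9 falls in week ⌈9/7⌉ of the month.
Days 1–7 hold the 1st Monday, 8–14 the 2nd, 15–21 the 3rd, 22–28 the 4th, 29–31 the 5th.
9 is in the range for the 2nd.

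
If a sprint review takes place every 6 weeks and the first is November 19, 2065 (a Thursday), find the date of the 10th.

December 2, 2066

The 10th occurrence is 9 intervals after the first: 9 × 42 = 378 days after November 19, 2065.
November has 30 days — 11 days to the end of November leaves 367.
December has 31 days (336 left).
January has 31 days (305 left).
February has 28 days (277 left).
March has 31 days (246 left).
April has 30 days (216 left).
May has 31 days (185 left).
June has 30 days (155 left).
July has 31 days (124 left).
August has 31 days (93 left).
September has 30 days (63 left).
October has 31 days (32 left).
November has 30 days (2 left).
2 days into December → December 2, 2066.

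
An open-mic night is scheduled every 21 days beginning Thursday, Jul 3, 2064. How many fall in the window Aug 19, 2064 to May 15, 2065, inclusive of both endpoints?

13

Occurrences land 21·i days after Jul 3, 2064 for i = 0, 1, 2, …
Aug 19, 2064 is 47 days after the start; 47 ÷ 21 = 2 remainder 5; since the remainder is 5, round up to i = 3. First occurrence in the window: #4 on Sep 4, 2064 (3×21 = 63 days in).
May 15, 2065 is 316 days after the start; 316 ÷ 21 = 15 remainder 1. Last occurrence in the window: #16 on May 14, 2065.
Occurrences #4 through #16: 13 in total.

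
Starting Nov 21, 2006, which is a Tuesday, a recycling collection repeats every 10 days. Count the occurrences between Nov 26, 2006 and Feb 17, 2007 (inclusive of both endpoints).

Occurrences land 10·i days after Nov 21, 2006 for i = 0, 1, 2, …
Nov 26, 2006 is 5 days after the start; 5 ÷ 10 = 0 remainder 5; since the remainder is 5, round up to i = 1. First occurrence in the window: #2 on Dec 1, 2006 (1×10 = 10 days in).
Feb 17, 2007 is 88 days after the start; 88 ÷ 10 = 8 remainder 8. Last occurrence in the window: #9 on Feb 9, 2007.
Occurrences #2 through #9: 8 in total.

8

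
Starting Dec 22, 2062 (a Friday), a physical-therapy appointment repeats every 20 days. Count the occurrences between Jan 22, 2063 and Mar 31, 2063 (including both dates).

3

Occurrences land 20·i days after Dec 22, 2062 for i = 0, 1, 2, …
Jan 22, 2063 is 31 days after the start; 31 ÷ 20 = 1 remainder 11; since the remainder is 11, round up to i = 2. First occurrence in the window: #3 on Jan 31, 2063 (2×20 = 40 days in).
Mar 31, 2063 is 99 days after the start; 99 ÷ 20 = 4 remainder 19. Last occurrence in the window: #5 on Mar 12, 2063.
Occurrences #3 through #5: 3 in total.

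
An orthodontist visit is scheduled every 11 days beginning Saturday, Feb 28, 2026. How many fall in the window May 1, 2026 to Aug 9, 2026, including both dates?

9

Occurrences land 11·i days after Feb 28, 2026 for i = 0, 1, 2, …
May 1, 2026 is 62 days after the start; 62 ÷ 11 = 5 remainder 7; since the remainder is 7, round up to i = 6. First occurrence in the window: #7 on May 5, 2026 (6×11 = 66 days in).
Aug 9, 2026 is 162 days after the start; 162 ÷ 11 = 14 remainder 8. Last occurrence in the window: #15 on Aug 1, 2026.
Occurrences #7 through #15: 9 in total.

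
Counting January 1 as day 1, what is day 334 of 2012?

Nov 29, 2012

Jan has 31 days (334 − 31 = 303 remain).
Feb has 29 days (303 − 29 = 274 remain).
Mar has 31 days (274 − 31 = 243 remain).
Apr has 30 days (243 − 30 = 213 remain).
May has 31 days (213 − 31 = 182 remain).
Jun has 30 days (182 − 30 = 152 remain).
Jul has 31 days (152 − 31 = 121 remain).
Aug has 31 days (121 − 31 = 90 remain).
Sep has 30 days (90 − 30 = 60 remain).
Oct has 31 days (60 − 31 = 29 remain).
29 into Nov → Nov 29.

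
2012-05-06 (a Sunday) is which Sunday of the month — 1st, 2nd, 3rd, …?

1st

Day 6 falls in week ⌈6/7⌉ of the month.
Days 1–7 hold the 1st Sunday, 8–14 the 2nd, 15–21 the 3rd, 22–28 the 4th, 29–31 the 5th.
6 is in the range for the 1st.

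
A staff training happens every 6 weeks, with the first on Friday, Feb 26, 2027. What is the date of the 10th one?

Mar 10, 2028

The 10th occurrence is 9 intervals after the first: 9 × 42 = 378 days after Feb 26, 2027.
Feb has 28 days — 2 days to the end of Feb leaves 376.
Mar has 31 days (345 left).
Apr has 30 days (315 left).
May has 31 days (284 left).
Jun has 30 days (254 left).
Jul has 31 days (223 left).
Aug has 31 days (192 left).
Sep has 30 days (162 left).
Oct has 31 days (131 left).
Nov has 30 days (101 left).
Dec has 31 days (70 left).
Jan has 31 days (39 left).
Feb has 29 days (10 left).
10 days into Mar → Mar 10, 2028.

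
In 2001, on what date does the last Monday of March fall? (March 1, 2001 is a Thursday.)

26 March 2001

March 2001 begins on a Thursday, so the first Monday is March 5 (4 days later).
March 2001 has 31 days. Adding weeks: 5, 12, 19, 26 — the last one ≤ 31 is the 26th.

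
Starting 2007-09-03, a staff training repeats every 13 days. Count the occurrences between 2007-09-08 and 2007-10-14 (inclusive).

3

Occurrences land 13·i days after 2007-09-03 for i = 0, 1, 2, …
2007-09-08 is 5 days after the start; 5 ÷ 13 = 0 remainder 5; since the remainder is 5, round up to i = 1. First occurrence in the window: #2 on 2007-09-16 (1×13 = 13 days in).
2007-10-14 is 41 days after the start; 41 ÷ 13 = 3 remainder 2. Last occurrence in the window: #4 on 2007-10-12.
Occurrences #2 through #4: 3 in total.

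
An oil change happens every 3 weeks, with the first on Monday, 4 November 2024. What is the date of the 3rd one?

16 December 2024

The 3rd occurrence is 2 intervals after the first: 2 × 21 = 42 days after 4 November 2024.
November has 30 days — 26 days to the end of November leaves 16.
16 days into December → 16 December 2024.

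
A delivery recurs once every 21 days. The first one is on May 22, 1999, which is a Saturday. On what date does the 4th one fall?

Jul 24, 1999

The 4th occurrence is 3 intervals after the first: 3 × 21 = 63 days after May 22, 1999.
May has 31 days — 9 days to the end of May leaves 54.
Jun has 30 days (24 left).
24 days into Jul → Jul 24, 1999.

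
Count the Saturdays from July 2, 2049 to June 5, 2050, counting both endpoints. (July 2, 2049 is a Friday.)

July 2, 2049 is a Friday; the first Saturday on or after it is July 3, 2049 (1 day later).
From July 3, 2049 to June 5, 2050: 181 + 156 = 337 days (rest of 2049, to June 5, 2050 in 2050).
337 ÷ 7 = 48 full weeks with remainder 1, so 48 more Saturdays after the first → 49.

49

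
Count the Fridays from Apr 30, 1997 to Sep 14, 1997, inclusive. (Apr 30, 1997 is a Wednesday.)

20

Apr 30, 1997 is a Wednesday; the first Friday on or after it is May 2, 1997 (2 days later).
From May 2, 1997 to Sep 14, 1997: 29 + 30 + 31 + 31 + 14 = 135 days (rest of May, Jun, Jul, Aug, Sep).
135 ÷ 7 = 19 full weeks with remainder 2, so 19 more Fridays after the first → 20.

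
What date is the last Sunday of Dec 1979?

Dec 30, 1979

Dec 1979 begins on a Saturday, so the first Sunday is Dec 2 (1 day later).
Dec 1979 has 31 days. Adding weeks: 2, 9, 16, 23, 30 — the last one ≤ 31 is the 30th.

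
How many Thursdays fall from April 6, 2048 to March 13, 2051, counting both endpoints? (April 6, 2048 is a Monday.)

April 6, 2048 is a Monday; the first Thursday on or after it is April 9, 2048 (3 days later).
From April 9, 2048 to March 13, 2051: 266 + 365 + 365 + 72 = 1068 days (rest of 2048, 2049, 2050, to March 13, 2051 in 2051).
1068 ÷ 7 = 152 full weeks with remainder 4, so 152 more Thursdays after the first → 153.

153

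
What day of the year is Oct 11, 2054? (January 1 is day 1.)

284

Days in months before Oct: 31 + 28 + 31 + 30 + 31 + 30 + 31 + 31 + 30 = 273.
Plus 11 days into Oct → day 284.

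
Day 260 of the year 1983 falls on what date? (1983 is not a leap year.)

17 September 1983

January has 31 days (260 − 31 = 229 remain).
February has 28 days (229 − 28 = 201 remain).
March has 31 days (201 − 31 = 170 remain).
April has 30 days (170 − 30 = 140 remain).
May has 31 days (140 − 31 = 109 remain).
June has 30 days (109 − 30 = 79 remain).
July has 31 days (79 − 31 = 48 remain).
August has 31 days (48 − 31 = 17 remain).
17 into September → September 17.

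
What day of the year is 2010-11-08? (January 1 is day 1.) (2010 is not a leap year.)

Days in months before November: 31 + 28 + 31 + 30 + 31 + 30 + 31 + 31 + 30 + 31 = 304.
Plus 8 days into November → day 312.

312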